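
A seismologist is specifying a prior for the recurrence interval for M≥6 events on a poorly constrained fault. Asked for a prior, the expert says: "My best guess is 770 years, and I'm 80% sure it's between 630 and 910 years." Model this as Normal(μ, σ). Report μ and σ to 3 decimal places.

μ = 770.000, σ = 109.243

A symmetric 80% interval runs μ ± z·σ with z = 1.282.
Half-width = 140, so σ = 140/1.282 = 109.243.
μ is the stated best guess, 770.000.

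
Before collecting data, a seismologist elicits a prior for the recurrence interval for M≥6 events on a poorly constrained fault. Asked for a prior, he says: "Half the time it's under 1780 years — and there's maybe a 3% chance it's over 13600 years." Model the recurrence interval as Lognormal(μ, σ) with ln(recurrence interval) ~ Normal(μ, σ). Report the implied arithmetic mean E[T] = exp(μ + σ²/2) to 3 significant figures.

E[T] ≈ 3190 years

If T ~ Lognormal(μ,σ) then ln T ~ Normal(μ,σ), so the p-quantile of ln T is μ + z_p·σ.
ln(1780) = 7.484 and ln(13600) = 9.518; z_{0.5} = 0, z_{0.97} = 1.881.
σ = (9.518 − 7.484)/(1.881 − (0)) = 1.081.
μ = 7.484 − (0)·1.081 = 7.484.
E[T] = exp(μ + σ²/2) = exp(7.484 + 0.5845) = 3190 years.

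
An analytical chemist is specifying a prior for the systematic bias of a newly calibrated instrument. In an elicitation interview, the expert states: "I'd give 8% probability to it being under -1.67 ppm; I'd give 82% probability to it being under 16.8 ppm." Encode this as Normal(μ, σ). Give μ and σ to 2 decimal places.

μ = 9.51, σ = 7.96

For Normal(μ,σ), the p-quantile is μ + z_p·σ. Here z_{0.08} = -1.405, z_{0.82} = 0.9154.
So -1.67 = μ − 1.405σ and 16.8 = μ + 0.9154σ.
Subtracting: σ = (16.8 − -1.67)/(0.9154 − (-1.405)) = 7.96.
Then μ = -1.67 − (-1.405)·7.96 = 9.51.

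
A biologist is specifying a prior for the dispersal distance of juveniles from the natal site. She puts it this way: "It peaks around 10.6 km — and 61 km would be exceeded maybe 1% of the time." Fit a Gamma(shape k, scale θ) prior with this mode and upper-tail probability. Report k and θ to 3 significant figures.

Gamma(k,θ) with k>1 has mode (k−1)θ, so θ = 10.6/(k−1).
Need P(X < 61) = 0.99 with θ tied to k this way. Start at k = 2, θ = 10.6: P(X<61) ≈ 0.979.
Too low — raise k to concentrate. Iterating converges to k ≈ 2.23.
Then θ = 10.6/(2.23−1) ≈ 8.65.

k ≈ 2.23, θ ≈ 8.65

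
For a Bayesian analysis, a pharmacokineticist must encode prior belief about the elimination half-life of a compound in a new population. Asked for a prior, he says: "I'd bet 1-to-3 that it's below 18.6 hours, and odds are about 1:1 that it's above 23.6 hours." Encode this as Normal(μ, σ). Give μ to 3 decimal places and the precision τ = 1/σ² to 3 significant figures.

μ = 23.600, τ = 0.0182

For Normal(μ,σ), the p-quantile is μ + z_p·σ. Here z_{0.25} = -0.6745, z_{0.5} = 0.
So 18.6 = μ − 0.6745σ and 23.6 = μ + 0σ.
Subtracting: σ = (23.6 − 18.6)/(0 − (-0.6745)) = 7.413.
Then μ = 18.6 − (-0.6745)·7.413 = 23.600.
Precision τ = 1/σ² = 1/7.413² = 0.0182.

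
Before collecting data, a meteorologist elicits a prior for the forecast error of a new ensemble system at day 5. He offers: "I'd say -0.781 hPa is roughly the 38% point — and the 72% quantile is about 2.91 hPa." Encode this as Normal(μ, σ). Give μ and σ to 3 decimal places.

For Normal(μ,σ), the p-quantile is μ + z_p·σ. Here z_{0.38} = -0.3055, z_{0.72} = 0.5828.
So -0.781 = μ − 0.3055σ and 2.91 = μ + 0.5828σ.
Subtracting: σ = (2.91 − -0.781)/(0.5828 − (-0.3055)) = 4.155.
Then μ = -0.781 − (-0.3055)·4.155 = 0.488.

μ = 0.488, σ = 4.155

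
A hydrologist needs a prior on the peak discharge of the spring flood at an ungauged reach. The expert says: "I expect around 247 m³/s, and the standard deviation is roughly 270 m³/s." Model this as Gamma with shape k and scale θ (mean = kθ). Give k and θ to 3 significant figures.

For Gamma(k, scale θ): mean = kθ, variance = kθ², so CV = 1/√k.
CV = SD/mean = 270/247 = 1.093, hence k = 1/CV² = 0.837.
Then θ = mean/k = 247/0.837 = 295.

k ≈ 0.837, θ ≈ 295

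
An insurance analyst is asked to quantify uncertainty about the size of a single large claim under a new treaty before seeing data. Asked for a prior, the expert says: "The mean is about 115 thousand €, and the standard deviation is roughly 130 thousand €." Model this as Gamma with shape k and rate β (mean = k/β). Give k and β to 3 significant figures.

For Gamma(k, rate β): mean = k/β, variance = k/β², so CV = 1/√k.
CV = SD/mean = 130/115 = 1.13, hence k = 1/CV² = 0.783.
Then β = k/mean = 0.783/115 = 0.0068.

k ≈ 0.783, β ≈ 0.0068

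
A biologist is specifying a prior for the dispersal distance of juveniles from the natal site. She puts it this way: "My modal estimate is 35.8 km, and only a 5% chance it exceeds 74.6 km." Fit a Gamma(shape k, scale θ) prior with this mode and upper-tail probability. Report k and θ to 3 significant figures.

k ≈ 6.13, θ ≈ 6.98

Gamma(k,θ) with k>1 has mode (k−1)θ, so θ = 35.8/(k−1).
Need P(X < 74.6) = 0.95 with θ tied to k this way. Start at k = 2, θ = 35.8: P(X<74.6) ≈ 0.616.
Too low — raise k to concentrate. Iterating converges to k ≈ 6.13.
Then θ = 35.8/(6.13−1) ≈ 6.98.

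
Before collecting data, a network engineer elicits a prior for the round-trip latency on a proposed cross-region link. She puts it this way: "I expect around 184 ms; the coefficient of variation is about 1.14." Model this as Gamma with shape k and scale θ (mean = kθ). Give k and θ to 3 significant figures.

For Gamma(k, scale θ): mean = kθ, variance = kθ², so CV = 1/√k.
CV = 1.14, hence k = 1/CV² = 0.769.
Then θ = mean/k = 184/0.769 = 239.

k ≈ 0.769, θ ≈ 239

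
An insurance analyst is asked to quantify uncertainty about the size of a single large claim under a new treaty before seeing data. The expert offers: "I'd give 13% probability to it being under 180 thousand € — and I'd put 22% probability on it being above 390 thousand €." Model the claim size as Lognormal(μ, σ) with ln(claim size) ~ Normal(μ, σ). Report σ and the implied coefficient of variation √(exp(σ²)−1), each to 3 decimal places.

σ ≈ 0.407, CV ≈ 0.425

If T ~ Lognormal(μ,σ) then ln T ~ Normal(μ,σ), so the p-quantile of ln T is μ + z_p·σ.
ln(180) = 5.193 and ln(390) = 5.966; z_{0.13} = -1.126, z_{0.78} = 0.7722.
σ = (5.966 − 5.193)/(0.7722 − (-1.126)) = 0.407.
μ = 5.193 − (-1.126)·0.407 = 5.652.
CV = √(exp(σ²)−1) = √(exp(0.1658)−1) = 0.425.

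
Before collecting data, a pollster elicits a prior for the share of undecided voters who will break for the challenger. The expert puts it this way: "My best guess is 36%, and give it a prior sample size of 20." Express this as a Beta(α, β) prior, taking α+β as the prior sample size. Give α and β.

Under the effective-sample-size interpretation, Beta(α, β) has prior mean α/(α+β) and prior sample size α+β.
So α+β = 20 and α/(α+β) = 0.36, giving α = 0.36·20 = 7.2 and β = 20 − 7.2 = 12.8.

α = 7.2, β = 12.8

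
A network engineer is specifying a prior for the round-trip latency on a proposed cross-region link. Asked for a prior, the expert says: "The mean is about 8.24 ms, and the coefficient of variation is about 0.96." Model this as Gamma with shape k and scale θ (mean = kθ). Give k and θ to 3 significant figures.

k ≈ 1.09, θ ≈ 7.59

For Gamma(k, scale θ): mean = kθ, variance = kθ², so CV = 1/√k.
CV = 0.96, hence k = 1/CV² = 1.09.
Then θ = mean/k = 8.24/1.09 = 7.59.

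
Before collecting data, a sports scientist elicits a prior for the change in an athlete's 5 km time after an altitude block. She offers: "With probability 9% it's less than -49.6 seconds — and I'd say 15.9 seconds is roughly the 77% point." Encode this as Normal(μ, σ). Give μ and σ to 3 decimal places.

μ = -7.371, σ = 31.496

The p-quantile of Normal(μ,σ) is μ + z_p·σ, with z_{0.09} = -1.341 and z_{0.77} = 0.7388.
Eliminate σ: μ = (z₂·x₁ − z₁·x₂)/(z₂ − z₁) = (0.7388·-49.6 − (-1.341)·15.9)/2.08 = -7.371.
Then σ = (x₂ − x₁)/(z₂ − z₁) = (15.9 − -49.6)/2.08 = 31.496.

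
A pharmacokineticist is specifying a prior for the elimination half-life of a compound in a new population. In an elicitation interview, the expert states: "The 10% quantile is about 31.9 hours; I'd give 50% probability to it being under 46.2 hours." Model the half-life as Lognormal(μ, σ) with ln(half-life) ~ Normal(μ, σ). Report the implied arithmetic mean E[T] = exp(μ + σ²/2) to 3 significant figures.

If T ~ Lognormal(μ,σ) then ln T ~ Normal(μ,σ), so the p-quantile of ln T is μ + z_p·σ.
ln(31.9) = 3.463 and ln(46.2) = 3.833; z_{0.1} = -1.282, z_{0.5} = 0.
σ = (3.833 − 3.463)/(0 − (-1.282)) = 0.289.
μ = 3.463 − (-1.282)·0.289 = 3.833.
E[T] = exp(μ + σ²/2) = exp(3.833 + 0.0418) = 48.2 hours.

E[T] ≈ 48.2 hours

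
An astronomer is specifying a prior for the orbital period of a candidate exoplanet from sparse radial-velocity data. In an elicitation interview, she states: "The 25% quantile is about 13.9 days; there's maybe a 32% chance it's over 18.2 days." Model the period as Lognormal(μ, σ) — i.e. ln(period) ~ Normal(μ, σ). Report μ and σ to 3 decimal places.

μ ≈ 2.791, σ ≈ 0.236

If T ~ Lognormal(μ,σ) then ln T ~ Normal(μ,σ), so the p-quantile of ln T is μ + z_p·σ.
ln(13.9) = 2.632 and ln(18.2) = 2.901; z_{0.25} = -0.6745, z_{0.68} = 0.4677.
σ = (2.901 − 2.632)/(0.4677 − (-0.6745)) = 0.236.
μ = 2.632 − (-0.6745)·0.236 = 2.791.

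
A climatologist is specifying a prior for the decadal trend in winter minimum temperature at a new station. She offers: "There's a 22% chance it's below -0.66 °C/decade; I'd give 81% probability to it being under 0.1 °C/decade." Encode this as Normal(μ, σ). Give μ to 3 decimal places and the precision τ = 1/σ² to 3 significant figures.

μ = -0.304, τ = 4.71

For Normal(μ,σ), the p-quantile is μ + z_p·σ. Here z_{0.22} = -0.7722, z_{0.81} = 0.8779.
So -0.66 = μ − 0.7722σ and 0.1 = μ + 0.8779σ.
Subtracting: σ = (0.1 − -0.66)/(0.8779 − (-0.7722)) = 0.461.
Then μ = -0.66 − (-0.7722)·0.461 = -0.304.
Precision τ = 1/σ² = 1/0.4606² = 4.71.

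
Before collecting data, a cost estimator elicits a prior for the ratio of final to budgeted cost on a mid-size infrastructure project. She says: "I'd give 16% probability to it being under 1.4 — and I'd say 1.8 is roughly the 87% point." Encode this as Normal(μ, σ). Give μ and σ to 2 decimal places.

The p-quantile of Normal(μ,σ) is μ + z_p·σ, with z_{0.16} = -0.9945 and z_{0.87} = 1.126.
Eliminate σ: μ = (z₂·x₁ − z₁·x₂)/(z₂ − z₁) = (1.126·1.4 − (-0.9945)·1.8)/2.121 = 1.59.
Then σ = (x₂ − x₁)/(z₂ − z₁) = (1.8 − 1.4)/2.121 = 0.19.

μ = 1.59, σ = 0.19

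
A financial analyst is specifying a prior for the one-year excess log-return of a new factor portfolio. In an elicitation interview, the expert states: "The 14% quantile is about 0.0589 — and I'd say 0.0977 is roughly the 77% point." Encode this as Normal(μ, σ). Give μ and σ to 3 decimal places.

μ = 0.082, σ = 0.021

The p-quantile of Normal(μ,σ) is μ + z_p·σ, with z_{0.14} = -1.08 and z_{0.77} = 0.7388.
Eliminate σ: μ = (z₂·x₁ − z₁·x₂)/(z₂ − z₁) = (0.7388·0.0589 − (-1.08)·0.0977)/1.819 = 0.082.
Then σ = (x₂ − x₁)/(z₂ − z₁) = (0.0977 − 0.0589)/1.819 = 0.021.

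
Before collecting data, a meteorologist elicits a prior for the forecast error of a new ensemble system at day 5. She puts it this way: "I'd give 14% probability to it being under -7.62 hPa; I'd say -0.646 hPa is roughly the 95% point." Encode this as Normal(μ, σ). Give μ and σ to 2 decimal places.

μ = -4.86, σ = 2.56

The p-quantile of Normal(μ,σ) is μ + z_p·σ, with z_{0.14} = -1.08 and z_{0.95} = 1.645.
Eliminate σ: μ = (z₂·x₁ − z₁·x₂)/(z₂ − z₁) = (1.645·-7.62 − (-1.08)·-0.646)/2.725 = -4.86.
Then σ = (x₂ − x₁)/(z₂ − z₁) = (-0.646 − -7.62)/2.725 = 2.56.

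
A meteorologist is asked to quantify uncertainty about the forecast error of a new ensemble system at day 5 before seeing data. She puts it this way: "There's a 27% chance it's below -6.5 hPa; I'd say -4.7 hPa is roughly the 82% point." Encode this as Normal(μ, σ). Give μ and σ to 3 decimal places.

The p-quantile of Normal(μ,σ) is μ + z_p·σ, with z_{0.27} = -0.6128 and z_{0.82} = 0.9154.
Eliminate σ: μ = (z₂·x₁ − z₁·x₂)/(z₂ − z₁) = (0.9154·-6.5 − (-0.6128)·-4.7)/1.528 = -5.778.
Then σ = (x₂ − x₁)/(z₂ − z₁) = (-4.7 − -6.5)/1.528 = 1.178.

μ = -5.778, σ = 1.178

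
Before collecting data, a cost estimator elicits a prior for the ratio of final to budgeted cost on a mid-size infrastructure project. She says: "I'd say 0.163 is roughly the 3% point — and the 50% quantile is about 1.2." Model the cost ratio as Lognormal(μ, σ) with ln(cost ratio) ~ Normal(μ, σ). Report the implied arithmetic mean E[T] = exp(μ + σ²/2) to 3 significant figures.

If T ~ Lognormal(μ,σ) then ln T ~ Normal(μ,σ), so the p-quantile of ln T is μ + z_p·σ.
ln(0.163) = -1.814 and ln(1.2) = 0.1823; z_{0.03} = -1.881, z_{0.5} = 0.
σ = (0.1823 − -1.814)/(0 − (-1.881)) = 1.061.
μ = -1.814 − (-1.881)·1.061 = 0.182.
E[T] = exp(μ + σ²/2) = exp(0.182 + 0.5633) = 2.11.

E[T] ≈ 2.11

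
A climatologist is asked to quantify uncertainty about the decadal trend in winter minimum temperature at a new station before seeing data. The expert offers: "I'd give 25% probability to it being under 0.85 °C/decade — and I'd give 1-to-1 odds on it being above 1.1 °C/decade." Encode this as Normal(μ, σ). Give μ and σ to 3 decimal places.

μ = 1.100, σ = 0.371

For Normal(μ,σ), the p-quantile is μ + z_p·σ. Here z_{0.25} = -0.6745, z_{0.5} = 0.
So 0.85 = μ − 0.6745σ and 1.1 = μ + 0σ.
Subtracting: σ = (1.1 − 0.85)/(0 − (-0.6745)) = 0.371.
Then μ = 0.85 − (-0.6745)·0.371 = 1.100.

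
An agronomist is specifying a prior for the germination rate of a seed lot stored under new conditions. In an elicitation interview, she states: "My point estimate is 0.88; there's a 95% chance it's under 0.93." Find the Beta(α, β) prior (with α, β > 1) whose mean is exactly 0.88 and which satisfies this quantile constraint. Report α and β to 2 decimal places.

α ≈ 82.33, β ≈ 11.23

With mean 0.88 fixed, write α = 0.88s, β = 0.12s where s = α+β.
Need P(θ < 0.93) = 0.95 under Beta(0.88s, 0.12s). Normal approximation: (q−m)/√(m(1−m)/s) ≈ z_{0.95} = 1.64, so s ≈ 0.88·0.12·(1.64)²/(0.93−0.88)² = 114.3.
At s = 114.3: P(θ<0.93) ≈ 0.967. Adjusting to match 0.95 gives s ≈ 93.55.
So α = 0.88·93.55 ≈ 82.33, β = 0.12·93.55 ≈ 11.23.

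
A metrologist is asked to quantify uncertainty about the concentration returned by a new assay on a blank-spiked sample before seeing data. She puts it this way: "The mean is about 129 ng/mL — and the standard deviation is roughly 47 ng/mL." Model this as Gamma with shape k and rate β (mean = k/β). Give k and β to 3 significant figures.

For Gamma(k, rate β): mean = k/β, variance = k/β², so CV = 1/√k.
CV = SD/mean = 47/129 = 0.3643, hence k = 1/CV² = 7.53.
Then β = k/mean = 7.53/129 = 0.0584.

k ≈ 7.53, β ≈ 0.0584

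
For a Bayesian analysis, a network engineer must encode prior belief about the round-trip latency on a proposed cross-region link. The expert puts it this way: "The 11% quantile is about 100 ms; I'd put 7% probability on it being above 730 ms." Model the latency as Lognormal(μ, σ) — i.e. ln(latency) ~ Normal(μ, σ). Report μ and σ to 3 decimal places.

If T ~ Lognormal(μ,σ) then ln T ~ Normal(μ,σ), so the p-quantile of ln T is μ + z_p·σ.
ln(100) = 4.605 and ln(730) = 6.593; z_{0.11} = -1.227, z_{0.93} = 1.476.
σ = (6.593 − 4.605)/(1.476 − (-1.227)) = 0.736.
μ = 4.605 − (-1.227)·0.736 = 5.507.

μ ≈ 5.507, σ ≈ 0.736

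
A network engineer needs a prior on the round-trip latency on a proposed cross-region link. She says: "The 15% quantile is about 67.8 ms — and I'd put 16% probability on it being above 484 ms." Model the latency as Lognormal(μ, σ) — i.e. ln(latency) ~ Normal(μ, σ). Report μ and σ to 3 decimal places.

If T ~ Lognormal(μ,σ) then ln T ~ Normal(μ,σ), so the p-quantile of ln T is μ + z_p·σ.
ln(67.8) = 4.217 and ln(484) = 6.182; z_{0.15} = -1.036, z_{0.84} = 0.9945.
σ = (6.182 − 4.217)/(0.9945 − (-1.036)) = 0.968.
μ = 4.217 − (-1.036)·0.968 = 5.220.

μ ≈ 5.220, σ ≈ 0.968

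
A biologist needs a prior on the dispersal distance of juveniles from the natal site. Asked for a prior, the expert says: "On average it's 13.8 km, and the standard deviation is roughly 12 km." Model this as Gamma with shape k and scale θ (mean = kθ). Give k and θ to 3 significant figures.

k ≈ 1.32, θ ≈ 10.4

For Gamma(k, scale θ): mean = kθ, variance = kθ², so CV = 1/√k.
CV = SD/mean = 12/13.8 = 0.8696, hence k = 1/CV² = 1.32.
Then θ = mean/k = 13.8/1.32 = 10.4.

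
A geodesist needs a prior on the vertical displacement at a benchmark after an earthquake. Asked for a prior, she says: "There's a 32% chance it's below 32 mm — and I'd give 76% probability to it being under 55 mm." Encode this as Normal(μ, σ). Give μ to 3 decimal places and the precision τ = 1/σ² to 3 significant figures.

μ = 41.163, τ = 0.00261

For Normal(μ,σ), the p-quantile is μ + z_p·σ. Here z_{0.32} = -0.4677, z_{0.76} = 0.7063.
So 32 = μ − 0.4677σ and 55 = μ + 0.7063σ.
Subtracting: σ = (55 − 32)/(0.7063 − (-0.4677)) = 19.591.
Then μ = 32 − (-0.4677)·19.591 = 41.163.
Precision τ = 1/σ² = 1/19.59² = 0.00261.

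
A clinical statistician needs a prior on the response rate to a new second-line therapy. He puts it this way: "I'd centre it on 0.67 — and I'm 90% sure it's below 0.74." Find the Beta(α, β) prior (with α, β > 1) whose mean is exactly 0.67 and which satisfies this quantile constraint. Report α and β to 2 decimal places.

α ≈ 47.89, β ≈ 23.59

With mean 0.67 fixed, write α = 0.67s, β = 0.33s where s = α+β.
Need P(θ < 0.74) = 0.9 under Beta(0.67s, 0.33s). Normal approximation: (q−m)/√(m(1−m)/s) ≈ z_{0.9} = 1.28, so s ≈ 0.67·0.33·(1.28)²/(0.74−0.67)² = 74.1.
At s = 74.1: P(θ<0.74) ≈ 0.904. Adjusting to match 0.9 gives s ≈ 71.47.
So α = 0.67·71.47 ≈ 47.89, β = 0.33·71.47 ≈ 23.59.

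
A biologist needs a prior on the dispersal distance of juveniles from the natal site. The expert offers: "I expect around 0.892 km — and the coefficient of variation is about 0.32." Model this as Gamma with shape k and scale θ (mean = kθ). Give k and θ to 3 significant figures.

k ≈ 9.77, θ ≈ 0.0913

For Gamma(k, scale θ): mean = kθ, variance = kθ², so CV = 1/√k.
CV = 0.32, hence k = 1/CV² = 9.77.
Then θ = mean/k = 0.892/9.77 = 0.0913.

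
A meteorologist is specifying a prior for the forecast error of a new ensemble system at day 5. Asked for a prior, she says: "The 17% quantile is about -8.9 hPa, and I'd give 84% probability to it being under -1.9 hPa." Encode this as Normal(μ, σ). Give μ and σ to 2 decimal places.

The p-quantile of Normal(μ,σ) is μ + z_p·σ, with z_{0.17} = -0.9542 and z_{0.84} = 0.9945.
Eliminate σ: μ = (z₂·x₁ − z₁·x₂)/(z₂ − z₁) = (0.9945·-8.9 − (-0.9542)·-1.9)/1.949 = -5.47.
Then σ = (x₂ − x₁)/(z₂ − z₁) = (-1.9 − -8.9)/1.949 = 3.59.

μ = -5.47, σ = 3.59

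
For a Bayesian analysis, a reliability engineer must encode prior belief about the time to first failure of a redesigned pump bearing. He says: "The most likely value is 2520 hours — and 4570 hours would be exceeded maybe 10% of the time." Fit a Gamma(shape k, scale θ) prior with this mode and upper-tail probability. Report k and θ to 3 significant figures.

k ≈ 6.38, θ ≈ 469

Gamma(k,θ) with k>1 has mode (k−1)θ, so θ = 2520/(k−1).
Need P(X < 4570) = 0.9 with θ tied to k this way. Start at k = 2, θ = 2520: P(X<4570) ≈ 0.541.
Too low — raise k to concentrate. Iterating converges to k ≈ 6.38.
Then θ = 2520/(6.38−1) ≈ 469.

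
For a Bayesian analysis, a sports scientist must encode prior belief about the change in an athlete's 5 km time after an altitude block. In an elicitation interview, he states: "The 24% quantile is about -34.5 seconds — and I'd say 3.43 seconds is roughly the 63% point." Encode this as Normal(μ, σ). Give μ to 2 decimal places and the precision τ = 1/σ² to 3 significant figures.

The p-quantile of Normal(μ,σ) is μ + z_p·σ, with z_{0.24} = -0.7063 and z_{0.63} = 0.3319.
Eliminate σ: μ = (z₂·x₁ − z₁·x₂)/(z₂ − z₁) = (0.3319·-34.5 − (-0.7063)·3.43)/1.038 = -8.69.
Then σ = (x₂ − x₁)/(z₂ − z₁) = (3.43 − -34.5)/1.038 = 36.54.
Precision τ = 1/σ² = 1/36.54² = 0.000749.

μ = -8.69, τ = 0.000749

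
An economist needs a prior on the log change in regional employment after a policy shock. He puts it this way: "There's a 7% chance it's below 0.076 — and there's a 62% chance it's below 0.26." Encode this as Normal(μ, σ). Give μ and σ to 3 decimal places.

μ = 0.228, σ = 0.103

The p-quantile of Normal(μ,σ) is μ + z_p·σ, with z_{0.07} = -1.476 and z_{0.62} = 0.3055.
Eliminate σ: μ = (z₂·x₁ − z₁·x₂)/(z₂ − z₁) = (0.3055·0.076 − (-1.476)·0.26)/1.781 = 0.228.
Then σ = (x₂ − x₁)/(z₂ − z₁) = (0.26 − 0.076)/1.781 = 0.103.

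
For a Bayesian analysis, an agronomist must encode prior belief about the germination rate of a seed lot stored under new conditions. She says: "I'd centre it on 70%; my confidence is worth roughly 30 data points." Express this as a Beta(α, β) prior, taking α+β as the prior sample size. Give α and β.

α = 21, β = 9

Under the effective-sample-size interpretation, Beta(α, β) has prior mean α/(α+β) and prior sample size α+β.
So α+β = 30 and α/(α+β) = 0.7, giving α = 0.7·30 = 21 and β = 30 − 21 = 9.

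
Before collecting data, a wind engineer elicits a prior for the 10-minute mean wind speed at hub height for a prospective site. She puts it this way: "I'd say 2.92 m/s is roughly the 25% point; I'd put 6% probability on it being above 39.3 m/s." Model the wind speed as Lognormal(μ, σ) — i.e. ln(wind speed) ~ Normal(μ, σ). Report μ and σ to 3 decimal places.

μ ≈ 1.858, σ ≈ 1.166

If T ~ Lognormal(μ,σ) then ln T ~ Normal(μ,σ), so the p-quantile of ln T is μ + z_p·σ.
ln(2.92) = 1.072 and ln(39.3) = 3.671; z_{0.25} = -0.6745, z_{0.94} = 1.555.
σ = (3.671 − 1.072)/(1.555 − (-0.6745)) = 1.166.
μ = 1.072 − (-0.6745)·1.166 = 1.858.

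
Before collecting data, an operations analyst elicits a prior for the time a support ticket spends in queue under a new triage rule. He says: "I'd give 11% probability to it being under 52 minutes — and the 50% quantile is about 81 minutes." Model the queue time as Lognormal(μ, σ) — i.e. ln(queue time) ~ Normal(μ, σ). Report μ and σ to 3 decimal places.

μ ≈ 4.394, σ ≈ 0.361

If T ~ Lognormal(μ,σ) then ln T ~ Normal(μ,σ), so the p-quantile of ln T is μ + z_p·σ.
ln(52) = 3.951 and ln(81) = 4.394; z_{0.11} = -1.227, z_{0.5} = 0.
σ = (4.394 − 3.951)/(0 − (-1.227)) = 0.361.
μ = 3.951 − (-1.227)·0.361 = 4.394.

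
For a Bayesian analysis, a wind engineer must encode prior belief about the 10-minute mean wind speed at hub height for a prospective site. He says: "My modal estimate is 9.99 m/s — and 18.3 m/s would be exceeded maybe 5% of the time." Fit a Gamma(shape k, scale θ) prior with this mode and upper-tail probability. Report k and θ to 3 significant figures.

Gamma(k,θ) with k>1 has mode (k−1)θ, so θ = 9.99/(k−1).
Need P(X < 18.3) = 0.95 with θ tied to k this way. Start at k = 2, θ = 9.99: P(X<18.3) ≈ 0.547.
Too low — raise k to concentrate. Iterating converges to k ≈ 8.6.
Then θ = 9.99/(8.6−1) ≈ 1.31.

k ≈ 8.6, θ ≈ 1.31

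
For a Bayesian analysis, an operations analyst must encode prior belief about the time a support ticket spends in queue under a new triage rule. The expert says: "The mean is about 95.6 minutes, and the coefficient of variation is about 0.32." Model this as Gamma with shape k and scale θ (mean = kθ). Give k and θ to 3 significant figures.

k ≈ 9.77, θ ≈ 9.79

For Gamma(k, scale θ): mean = kθ, variance = kθ², so CV = 1/√k.
CV = 0.32, hence k = 1/CV² = 9.77.
Then θ = mean/k = 95.6/9.77 = 9.79.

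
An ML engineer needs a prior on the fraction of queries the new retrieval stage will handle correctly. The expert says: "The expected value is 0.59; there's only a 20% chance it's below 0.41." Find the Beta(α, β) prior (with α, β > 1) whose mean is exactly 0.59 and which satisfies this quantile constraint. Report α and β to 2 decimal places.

α ≈ 3.07, β ≈ 2.13

With mean 0.59 fixed, write α = 0.59s, β = 0.41s where s = α+β.
Need P(θ < 0.41) = 0.2 under Beta(0.59s, 0.41s). Normal approximation: (q−m)/√(m(1−m)/s) ≈ z_{0.2} = -0.842, so s ≈ 0.59·0.41·(-0.842)²/(0.41−0.59)² = 5.3.
At s = 5.3: P(θ<0.41) ≈ 0.198. Adjusting to match 0.2 gives s ≈ 5.21.
So α = 0.59·5.21 ≈ 3.07, β = 0.41·5.21 ≈ 2.13.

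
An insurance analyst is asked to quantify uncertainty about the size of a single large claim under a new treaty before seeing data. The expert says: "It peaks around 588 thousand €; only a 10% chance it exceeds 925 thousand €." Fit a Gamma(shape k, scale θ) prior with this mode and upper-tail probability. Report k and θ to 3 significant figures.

k ≈ 10.1, θ ≈ 64.4

Gamma(k,θ) with k>1 has mode (k−1)θ, so θ = 588/(k−1).
Need P(X < 925) = 0.9 with θ tied to k this way. Start at k = 2, θ = 588: P(X<925) ≈ 0.466.
Too low — raise k to concentrate. Iterating converges to k ≈ 10.1.
Then θ = 588/(10.1−1) ≈ 64.4.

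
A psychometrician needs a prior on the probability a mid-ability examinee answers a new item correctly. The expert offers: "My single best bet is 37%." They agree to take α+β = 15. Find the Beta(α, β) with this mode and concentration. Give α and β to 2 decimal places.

For α,β > 1 the Beta mode is (α−1)/(α+β−2). With α+β = 15, the mode is (α−1)/13.
Set (α−1)/13 = 0.37 → α = 1 + 0.37·13 = 5.81.
β = 15 − α = 9.19.

α = 5.81, β = 9.19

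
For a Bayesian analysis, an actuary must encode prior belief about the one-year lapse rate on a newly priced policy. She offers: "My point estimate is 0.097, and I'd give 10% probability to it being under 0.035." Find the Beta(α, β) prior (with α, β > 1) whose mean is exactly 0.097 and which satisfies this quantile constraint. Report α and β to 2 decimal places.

α ≈ 2.72, β ≈ 25.28

With mean 0.097 fixed, write α = 0.097s, β = 0.903s where s = α+β.
Need P(θ < 0.035) = 0.1 under Beta(0.097s, 0.903s). Normal approximation: (q−m)/√(m(1−m)/s) ≈ z_{0.1} = -1.28, so s ≈ 0.097·0.903·(-1.28)²/(0.035−0.097)² = 37.4.
At s = 37.4: P(θ<0.035) ≈ 0.062. Adjusting to match 0.1 gives s ≈ 28.00.
So α = 0.097·28.00 ≈ 2.72, β = 0.903·28.00 ≈ 25.28.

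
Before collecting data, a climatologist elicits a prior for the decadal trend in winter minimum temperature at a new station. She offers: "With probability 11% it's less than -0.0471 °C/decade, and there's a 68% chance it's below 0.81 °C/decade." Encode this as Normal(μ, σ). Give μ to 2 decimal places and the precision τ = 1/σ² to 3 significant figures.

μ = 0.57, τ = 3.91

For Normal(μ,σ), the p-quantile is μ + z_p·σ. Here z_{0.11} = -1.227, z_{0.68} = 0.4677.
So -0.0471 = μ − 1.227σ and 0.81 = μ + 0.4677σ.
Subtracting: σ = (0.81 − -0.0471)/(0.4677 − (-1.227)) = 0.51.
Then μ = -0.0471 − (-1.227)·0.51 = 0.57.
Precision τ = 1/σ² = 1/0.5059² = 3.91.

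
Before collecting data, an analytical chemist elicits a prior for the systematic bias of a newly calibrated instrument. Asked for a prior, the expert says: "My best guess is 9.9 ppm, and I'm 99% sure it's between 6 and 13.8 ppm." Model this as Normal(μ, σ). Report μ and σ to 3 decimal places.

μ = 9.900, σ = 1.514

A symmetric 99% interval runs μ ± z·σ with z = 2.576.
Half-width = 3.9, so σ = 3.9/2.576 = 1.514.
μ is the stated best guess, 9.900.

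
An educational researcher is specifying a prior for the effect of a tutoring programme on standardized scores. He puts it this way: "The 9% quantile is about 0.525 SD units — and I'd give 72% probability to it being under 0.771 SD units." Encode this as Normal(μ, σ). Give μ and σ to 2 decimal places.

For Normal(μ,σ), the p-quantile is μ + z_p·σ. Here z_{0.09} = -1.341, z_{0.72} = 0.5828.
So 0.525 = μ − 1.341σ and 0.771 = μ + 0.5828σ.
Subtracting: σ = (0.771 − 0.525)/(0.5828 − (-1.341)) = 0.13.
Then μ = 0.525 − (-1.341)·0.13 = 0.70.

μ = 0.70, σ = 0.13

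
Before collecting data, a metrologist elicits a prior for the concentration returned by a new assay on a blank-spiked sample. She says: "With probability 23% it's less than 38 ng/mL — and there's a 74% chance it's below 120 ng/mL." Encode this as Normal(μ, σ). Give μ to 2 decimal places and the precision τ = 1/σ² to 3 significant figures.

The p-quantile of Normal(μ,σ) is μ + z_p·σ, with z_{0.23} = -0.7388 and z_{0.74} = 0.6433.
Eliminate σ: μ = (z₂·x₁ − z₁·x₂)/(z₂ − z₁) = (0.6433·38 − (-0.7388)·120)/1.382 = 81.83.
Then σ = (x₂ − x₁)/(z₂ − z₁) = (120 − 38)/1.382 = 59.33.
Precision τ = 1/σ² = 1/59.33² = 0.000284.

μ = 81.83, τ = 0.000284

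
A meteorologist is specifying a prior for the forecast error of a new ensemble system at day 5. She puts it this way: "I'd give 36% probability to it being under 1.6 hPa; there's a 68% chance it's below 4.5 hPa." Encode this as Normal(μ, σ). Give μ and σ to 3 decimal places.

The p-quantile of Normal(μ,σ) is μ + z_p·σ, with z_{0.36} = -0.3585 and z_{0.68} = 0.4677.
Eliminate σ: μ = (z₂·x₁ − z₁·x₂)/(z₂ − z₁) = (0.4677·1.6 − (-0.3585)·4.5)/0.8262 = 2.858.
Then σ = (x₂ − x₁)/(z₂ − z₁) = (4.5 − 1.6)/0.8262 = 3.510.

μ = 2.858, σ = 3.510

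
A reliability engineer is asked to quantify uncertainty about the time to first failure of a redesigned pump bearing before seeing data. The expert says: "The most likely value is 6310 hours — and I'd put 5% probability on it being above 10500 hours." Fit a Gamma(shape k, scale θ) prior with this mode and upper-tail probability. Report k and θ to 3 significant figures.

Gamma(k,θ) with k>1 has mode (k−1)θ, so θ = 6310/(k−1).
Need P(X < 10500) = 0.95 with θ tied to k this way. Start at k = 2, θ = 6310: P(X<10500) ≈ 0.495.
Too low — raise k to concentrate. Iterating converges to k ≈ 11.8.
Then θ = 6310/(11.8−1) ≈ 586.

k ≈ 11.8, θ ≈ 586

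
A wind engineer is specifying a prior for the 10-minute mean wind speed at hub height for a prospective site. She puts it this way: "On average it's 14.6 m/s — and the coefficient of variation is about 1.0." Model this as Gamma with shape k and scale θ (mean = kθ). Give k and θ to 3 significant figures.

k ≈ 1, θ ≈ 14.6

For Gamma(k, scale θ): mean = kθ, variance = kθ², so CV = 1/√k.
CV = 1.0, hence k = 1/CV² = 1.
Then θ = mean/k = 14.6/1 = 14.6.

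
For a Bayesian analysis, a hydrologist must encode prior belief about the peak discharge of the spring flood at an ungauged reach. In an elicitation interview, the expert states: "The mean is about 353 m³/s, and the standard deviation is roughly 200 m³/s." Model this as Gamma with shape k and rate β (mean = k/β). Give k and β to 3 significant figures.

For Gamma(k, rate β): mean = k/β, variance = k/β², so CV = 1/√k.
CV = SD/mean = 200/353 = 0.5666, hence k = 1/CV² = 3.12.
Then β = k/mean = 3.12/353 = 0.00882.

k ≈ 3.12, β ≈ 0.00882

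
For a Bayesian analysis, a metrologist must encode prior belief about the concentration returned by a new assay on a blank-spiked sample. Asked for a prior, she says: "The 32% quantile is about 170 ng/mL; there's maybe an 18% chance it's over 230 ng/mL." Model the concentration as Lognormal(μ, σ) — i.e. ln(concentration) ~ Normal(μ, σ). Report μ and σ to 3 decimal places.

μ ≈ 5.238, σ ≈ 0.219

If T ~ Lognormal(μ,σ) then ln T ~ Normal(μ,σ), so the p-quantile of ln T is μ + z_p·σ.
ln(170) = 5.136 and ln(230) = 5.438; z_{0.32} = -0.4677, z_{0.82} = 0.9154.
σ = (5.438 − 5.136)/(0.9154 − (-0.4677)) = 0.219.
μ = 5.136 − (-0.4677)·0.219 = 5.238.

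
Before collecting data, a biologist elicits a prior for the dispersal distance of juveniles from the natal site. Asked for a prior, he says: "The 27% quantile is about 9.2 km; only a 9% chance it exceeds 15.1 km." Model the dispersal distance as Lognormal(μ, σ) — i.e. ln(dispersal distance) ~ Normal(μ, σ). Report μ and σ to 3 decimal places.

μ ≈ 2.375, σ ≈ 0.254

If T ~ Lognormal(μ,σ) then ln T ~ Normal(μ,σ), so the p-quantile of ln T is μ + z_p·σ.
ln(9.2) = 2.219 and ln(15.1) = 2.715; z_{0.27} = -0.6128, z_{0.91} = 1.341.
σ = (2.715 − 2.219)/(1.341 − (-0.6128)) = 0.254.
μ = 2.219 − (-0.6128)·0.254 = 2.375.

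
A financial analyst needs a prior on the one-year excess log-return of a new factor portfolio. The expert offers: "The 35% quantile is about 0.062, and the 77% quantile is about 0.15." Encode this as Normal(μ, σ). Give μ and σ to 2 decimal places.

The p-quantile of Normal(μ,σ) is μ + z_p·σ, with z_{0.35} = -0.3853 and z_{0.77} = 0.7388.
Eliminate σ: μ = (z₂·x₁ − z₁·x₂)/(z₂ − z₁) = (0.7388·0.062 − (-0.3853)·0.15)/1.124 = 0.09.
Then σ = (x₂ − x₁)/(z₂ − z₁) = (0.15 − 0.062)/1.124 = 0.08.

μ = 0.09, σ = 0.08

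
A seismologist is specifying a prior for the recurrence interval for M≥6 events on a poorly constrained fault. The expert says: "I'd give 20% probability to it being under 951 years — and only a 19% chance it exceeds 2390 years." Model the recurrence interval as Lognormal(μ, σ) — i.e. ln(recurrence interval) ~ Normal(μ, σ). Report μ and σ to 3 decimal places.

If T ~ Lognormal(μ,σ) then ln T ~ Normal(μ,σ), so the p-quantile of ln T is μ + z_p·σ.
ln(951) = 6.858 and ln(2390) = 7.779; z_{0.2} = -0.8416, z_{0.81} = 0.8779.
σ = (7.779 − 6.858)/(0.8779 − (-0.8416)) = 0.536.
μ = 6.858 − (-0.8416)·0.536 = 7.309.

μ ≈ 7.309, σ ≈ 0.536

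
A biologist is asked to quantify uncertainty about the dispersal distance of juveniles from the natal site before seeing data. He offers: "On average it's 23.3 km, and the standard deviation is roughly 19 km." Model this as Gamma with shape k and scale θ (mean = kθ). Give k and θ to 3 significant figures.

For Gamma(k, scale θ): mean = kθ, variance = kθ², so CV = 1/√k.
CV = SD/mean = 19/23.3 = 0.8155, hence k = 1/CV² = 1.5.
Then θ = mean/k = 23.3/1.5 = 15.5.

k ≈ 1.5, θ ≈ 15.5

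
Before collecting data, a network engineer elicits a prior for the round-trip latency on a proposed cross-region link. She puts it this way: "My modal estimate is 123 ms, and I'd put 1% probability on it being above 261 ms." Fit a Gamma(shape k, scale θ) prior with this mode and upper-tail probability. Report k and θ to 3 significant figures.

Gamma(k,θ) with k>1 has mode (k−1)θ, so θ = 123/(k−1).
Need P(X < 261) = 0.99 with θ tied to k this way. Start at k = 2, θ = 123: P(X<261) ≈ 0.626.
Too low — raise k to concentrate. Iterating converges to k ≈ 9.58.
Then θ = 123/(9.58−1) ≈ 14.3.

k ≈ 9.58, θ ≈ 14.3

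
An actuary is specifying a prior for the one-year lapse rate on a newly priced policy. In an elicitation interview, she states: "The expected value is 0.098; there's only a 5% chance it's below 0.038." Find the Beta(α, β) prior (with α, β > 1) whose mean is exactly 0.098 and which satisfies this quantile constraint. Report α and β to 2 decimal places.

α ≈ 4.54, β ≈ 41.77

With mean 0.098 fixed, write α = 0.098s, β = 0.902s where s = α+β.
Need P(θ < 0.038) = 0.05 under Beta(0.098s, 0.902s). Normal approximation: (q−m)/√(m(1−m)/s) ≈ z_{0.05} = -1.64, so s ≈ 0.098·0.902·(-1.64)²/(0.038−0.098)² = 66.4.
At s = 66.4: P(θ<0.038) ≈ 0.021. Adjusting to match 0.05 gives s ≈ 46.31.
So α = 0.098·46.31 ≈ 4.54, β = 0.902·46.31 ≈ 41.77.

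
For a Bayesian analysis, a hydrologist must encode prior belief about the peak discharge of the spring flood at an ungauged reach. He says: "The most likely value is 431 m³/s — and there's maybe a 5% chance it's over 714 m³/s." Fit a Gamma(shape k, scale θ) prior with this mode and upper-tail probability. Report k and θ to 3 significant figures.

k ≈ 12, θ ≈ 39.3

Gamma(k,θ) with k>1 has mode (k−1)θ, so θ = 431/(k−1).
Need P(X < 714) = 0.95 with θ tied to k this way. Start at k = 2, θ = 431: P(X<714) ≈ 0.493.
Too low — raise k to concentrate. Iterating converges to k ≈ 12.
Then θ = 431/(12−1) ≈ 39.3.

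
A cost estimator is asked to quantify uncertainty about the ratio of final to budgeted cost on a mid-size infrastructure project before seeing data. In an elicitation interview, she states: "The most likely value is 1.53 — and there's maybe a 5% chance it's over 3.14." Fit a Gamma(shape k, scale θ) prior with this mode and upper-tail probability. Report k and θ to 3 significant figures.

Gamma(k,θ) with k>1 has mode (k−1)θ, so θ = 1.53/(k−1).
Need P(X < 3.14) = 0.95 with θ tied to k this way. Start at k = 2, θ = 1.53: P(X<3.14) ≈ 0.608.
Too low — raise k to concentrate. Iterating converges to k ≈ 6.35.
Then θ = 1.53/(6.35−1) ≈ 0.286.

k ≈ 6.35, θ ≈ 0.286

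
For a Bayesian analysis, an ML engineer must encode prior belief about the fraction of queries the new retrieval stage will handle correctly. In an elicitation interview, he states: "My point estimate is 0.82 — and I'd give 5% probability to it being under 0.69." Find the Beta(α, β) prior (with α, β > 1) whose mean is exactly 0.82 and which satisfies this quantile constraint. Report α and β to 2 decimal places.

α ≈ 22.75, β ≈ 4.99

With mean 0.82 fixed, write α = 0.82s, β = 0.18s where s = α+β.
Need P(θ < 0.69) = 0.05 under Beta(0.82s, 0.18s). Normal approximation: (q−m)/√(m(1−m)/s) ≈ z_{0.05} = -1.64, so s ≈ 0.82·0.18·(-1.64)²/(0.69−0.82)² = 23.6.
At s = 23.6: P(θ<0.69) ≈ 0.063. Adjusting to match 0.05 gives s ≈ 27.75.
So α = 0.82·27.75 ≈ 22.75, β = 0.18·27.75 ≈ 4.99.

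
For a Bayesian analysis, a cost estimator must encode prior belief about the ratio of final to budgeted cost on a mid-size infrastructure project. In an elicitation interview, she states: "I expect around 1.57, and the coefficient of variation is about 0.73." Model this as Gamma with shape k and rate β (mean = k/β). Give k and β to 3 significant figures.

k ≈ 1.88, β ≈ 1.2

For Gamma(k, rate β): mean = k/β, variance = k/β², so CV = 1/√k.
CV = 0.73, hence k = 1/CV² = 1.88.
Then β = k/mean = 1.88/1.57 = 1.2.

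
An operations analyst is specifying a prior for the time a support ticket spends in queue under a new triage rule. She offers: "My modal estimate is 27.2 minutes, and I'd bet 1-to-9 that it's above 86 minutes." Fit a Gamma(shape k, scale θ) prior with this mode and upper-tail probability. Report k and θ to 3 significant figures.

k ≈ 2.43, θ ≈ 19

Gamma(k,θ) with k>1 has mode (k−1)θ, so θ = 27.2/(k−1).
Need P(X < 86) = 0.9 with θ tied to k this way. Start at k = 2, θ = 27.2: P(X<86) ≈ 0.824.
Too low — raise k to concentrate. Iterating converges to k ≈ 2.43.
Then θ = 27.2/(2.43−1) ≈ 19.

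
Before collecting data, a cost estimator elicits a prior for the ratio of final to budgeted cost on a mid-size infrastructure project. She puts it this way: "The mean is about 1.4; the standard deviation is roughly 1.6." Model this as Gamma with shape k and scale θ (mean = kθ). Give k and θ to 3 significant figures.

k ≈ 0.766, θ ≈ 1.83

For Gamma(k, scale θ): mean = kθ, variance = kθ², so CV = 1/√k.
CV = SD/mean = 1.6/1.4 = 1.143, hence k = 1/CV² = 0.766.
Then θ = mean/k = 1.4/0.766 = 1.83.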